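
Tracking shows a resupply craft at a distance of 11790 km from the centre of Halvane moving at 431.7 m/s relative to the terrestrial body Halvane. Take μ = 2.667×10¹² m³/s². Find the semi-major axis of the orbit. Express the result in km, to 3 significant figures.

a ≈ 10000 km

r = 1.179×10⁷ m.
Specific orbital energy ε = v²/2 − μ/r = (431.7)²/2 − 2.667×10¹²/1.179×10⁷ = -1.330×10⁵ J/kg.
Since ε = −μ/(2a), a = −μ/(2ε) = 1.002×10⁷ m = 10024 km.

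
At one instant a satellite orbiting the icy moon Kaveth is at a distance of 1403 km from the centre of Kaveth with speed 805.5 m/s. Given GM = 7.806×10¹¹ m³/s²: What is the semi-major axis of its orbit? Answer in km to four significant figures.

r = 1.403×10⁶ m.
Specific orbital energy ε = v²/2 − μ/r = (805.5)²/2 − 7.806×10¹¹/1.403×10⁶ = -2.320×10⁵ J/kg.
Since ε = −μ/(2a), a = −μ/(2ε) = 1.683×10⁶ m = 1682.6 km.

a ≈ 1683 km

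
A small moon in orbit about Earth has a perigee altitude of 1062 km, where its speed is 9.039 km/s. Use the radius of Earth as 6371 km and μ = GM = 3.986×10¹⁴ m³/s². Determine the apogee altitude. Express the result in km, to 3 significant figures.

apogee altitude ≈ 17400 km

r_p = 6371 + 1062 = 7433.0 km = 7.433×10⁶ m.
Specific energy ε = v²/2 − μ/r = -1.277×10⁷ J/kg, so a = −μ/(2ε) = 1.560×10⁷ m.
The apsides satisfy r_p + r_a = 2a, so the apogee radius is 2a − r_p = 2.377×10⁷ m = 23771 km.
Apogee altitude = 23771 − 6371 = 17400 km.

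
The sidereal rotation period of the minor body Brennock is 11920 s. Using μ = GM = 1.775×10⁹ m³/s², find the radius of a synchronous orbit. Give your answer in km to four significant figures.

A synchronous orbit has period T, so by Kepler's third law a = (μT²/4π²)^(1/3).
μT²/4π² = 1.775×10⁹ × (1.192×10⁴)² / 39.48 = 6.388×10¹⁵ m³.
a = 1.856×10⁵ m = 185.55 km.

r_sync ≈ 185.6 km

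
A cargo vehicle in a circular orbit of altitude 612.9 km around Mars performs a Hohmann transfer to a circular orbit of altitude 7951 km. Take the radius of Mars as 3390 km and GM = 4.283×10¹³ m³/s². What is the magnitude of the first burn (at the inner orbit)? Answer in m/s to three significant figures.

r₁ = 3390 + 612.9 = 4002.9 km = 4.0029×10⁶ m.
r₂ = 3390 + 7951 = 11341 km = 1.1341×10⁷ m.
Transfer ellipse a_t = (r₁ + r₂)/2 = 7.672×10⁶ m.
At r₁: circular v_c1 = √(μ/r₁) = 3271 m/s; transfer-periapsis v_p = √[μ(2/r₁ − 1/a_t)] = 3977 m/s.
Δv₁ = v_p − v_c1 = 706.0 m/s.

Δv ≈ 706 m/s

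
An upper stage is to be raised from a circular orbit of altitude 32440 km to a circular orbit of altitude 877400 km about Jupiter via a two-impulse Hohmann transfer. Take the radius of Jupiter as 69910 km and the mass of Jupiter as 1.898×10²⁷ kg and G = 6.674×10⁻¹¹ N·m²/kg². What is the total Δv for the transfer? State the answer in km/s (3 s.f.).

Δv_total ≈ 18.5 km/s

μ = GM = 6.674×10⁻¹¹ × 1.898×10²⁷ = 1.267×10¹⁷ m³/s².
r₁ = 69910 + 32440 = 102350 km = 1.0235×10⁸ m.
r₂ = 69910 + 877400 = 947310 km = 9.4731×10⁸ m.
Transfer ellipse a_t = (r₁ + r₂)/2 = 5.248×10⁸ m.
At r₁: circular v_c1 = √(μ/r₁) = 35180 m/s; transfer-perijove v_p = √[μ(2/r₁ − 1/a_t)] = 47260 m/s.
Δv₁ = v_p − v_c1 = 12080 m/s.
At r₂: circular v_c2 = √(μ/r₂) = 11560 m/s; transfer-apojove v_a = √[μ(2/r₂ − 1/a_t)] = 5107 m/s.
Δv₂ = v_c2 − v_a = 6457 m/s.
Total Δv = Δv₁ + Δv₂ = 18540 m/s = 18.54 km/s.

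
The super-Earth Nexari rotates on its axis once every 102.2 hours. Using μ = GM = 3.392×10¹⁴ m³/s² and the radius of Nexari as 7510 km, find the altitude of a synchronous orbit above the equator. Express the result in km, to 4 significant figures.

T = 102.2 hours = 3.679×10⁵ s.
A synchronous orbit has period T, so by Kepler's third law a = (μT²/4π²)^(1/3).
μT²/4π² = 3.392×10¹⁴ × (3.679×10⁵)² / 39.48 = 1.163×10²⁴ m³.
a = 1.052×10⁸ m = 1.0516×10⁵ km.
Altitude h = a − R = 1.0516×10⁵ − 7510 = 97654 km.

h_sync ≈ 97650 km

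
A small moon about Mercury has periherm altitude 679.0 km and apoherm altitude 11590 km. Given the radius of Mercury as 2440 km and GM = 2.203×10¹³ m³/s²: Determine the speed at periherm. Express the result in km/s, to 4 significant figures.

r_p = 2440 + 679.0 = 3119.0 km = 3.1190×10⁶ m.
r_a = 2440 + 11590 = 14030 km = 1.4030×10⁷ m.
Semi-major axis a = (r_p + r_a)/2 = 8574.5 km = 8.574×10⁶ m.
Vis-viva: v² = μ(2/r − 1/a) = 2.203×10¹³ × (6.412×10⁻⁷ − 1.166×10⁻⁷) = 1.156×10⁷ m²/s².
v = 3400 m/s = 3.400 km/s.

v ≈ 3.400 km/s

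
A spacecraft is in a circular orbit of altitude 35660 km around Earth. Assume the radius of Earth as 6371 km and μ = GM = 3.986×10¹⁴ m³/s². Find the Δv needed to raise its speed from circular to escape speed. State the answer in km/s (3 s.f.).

r = 6371 + 35660 = 42031 km = 4.2031×10⁷ m.
Circular speed v_c = √(μ/r) = 3080 m/s.
Escape speed v_esc = √(2μ/r) = √2 × v_c = 4355 m/s.
Δv = v_esc − v_c = 1276 m/s = 1.276 km/s.

Δv ≈ 1.28 km/s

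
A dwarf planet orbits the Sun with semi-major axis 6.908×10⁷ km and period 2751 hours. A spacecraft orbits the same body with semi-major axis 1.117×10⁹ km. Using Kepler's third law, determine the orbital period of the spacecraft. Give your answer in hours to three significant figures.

Kepler's third law: T² ∝ a³, so T₂ = T₁ (a₂/a₁)^(3/2).
a₂/a₁ = 16.17, (a₂/a₁)^(3/2) = 65.02.
T₂ = 2751 × 65.02 = 1.789×10⁵ hours.

T₂ ≈ 1.79×10⁵ hours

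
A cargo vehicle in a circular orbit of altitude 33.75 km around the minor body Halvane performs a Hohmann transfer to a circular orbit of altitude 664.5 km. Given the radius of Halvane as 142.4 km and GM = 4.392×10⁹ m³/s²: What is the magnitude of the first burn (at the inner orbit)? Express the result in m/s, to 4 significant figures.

r₁ = 142.4 + 33.75 = 176.15 km = 1.7615×10⁵ m.
r₂ = 142.4 + 664.5 = 806.90 km = 8.0690×10⁵ m.
Transfer ellipse a_t = (r₁ + r₂)/2 = 4.915×10⁵ m.
At r₁: circular v_c1 = √(μ/r₁) = 157.9 m/s; transfer-periapsis v_p = √[μ(2/r₁ − 1/a_t)] = 202.3 m/s.
Δv₁ = v_p − v_c1 = 44.41 m/s.

Δv ≈ 44.41 m/s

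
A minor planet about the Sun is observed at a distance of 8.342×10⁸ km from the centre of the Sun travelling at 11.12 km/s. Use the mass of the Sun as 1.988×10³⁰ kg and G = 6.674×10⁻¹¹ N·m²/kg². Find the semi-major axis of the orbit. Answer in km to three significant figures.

μ = GM = 6.674×10⁻¹¹ × 1.988×10³⁰ = 1.327×10²⁰ m³/s².
r = 8.342×10¹¹ m.
Specific orbital energy ε = v²/2 − μ/r = (11120)²/2 − 1.327×10²⁰/8.342×10¹¹ = -9.722×10⁷ J/kg.
Since ε = −μ/(2a), a = −μ/(2ε) = 6.823×10¹¹ m = 6.8235×10⁸ km.

a ≈ 6.82×10⁸ km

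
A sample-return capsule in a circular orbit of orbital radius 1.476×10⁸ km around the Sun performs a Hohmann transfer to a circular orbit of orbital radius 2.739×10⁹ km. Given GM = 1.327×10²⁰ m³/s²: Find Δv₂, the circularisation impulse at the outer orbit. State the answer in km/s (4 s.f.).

Δv ≈ 4.735 km/s

r₁ = 1.476×10⁸ km = 1.476×10¹¹ m.
r₂ = 2.739×10⁹ km = 2.739×10¹² m.
Transfer ellipse a_t = (r₁ + r₂)/2 = 1.443×10¹² m.
At r₁: circular v_c1 = √(μ/r₁) = 29980 m/s; transfer-perihelion v_p = √[μ(2/r₁ − 1/a_t)] = 41310 m/s.
At r₂: circular v_c2 = √(μ/r₂) = 6960 m/s; transfer-aphelion v_a = √[μ(2/r₂ − 1/a_t)] = 2226 m/s.
Δv₂ = v_c2 − v_a = 4735 m/s.
= 4.735 km/s.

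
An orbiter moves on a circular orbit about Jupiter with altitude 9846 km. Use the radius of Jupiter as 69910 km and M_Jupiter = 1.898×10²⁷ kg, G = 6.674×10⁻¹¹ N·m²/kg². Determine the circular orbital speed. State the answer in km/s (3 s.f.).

v ≈ 39.9 km/s

μ = GM = 6.674×10⁻¹¹ × 1.898×10²⁷ = 1.267×10¹⁷ m³/s².
r = 69910 + 9846 = 79756 km = 7.9756×10⁷ m.
For a circular orbit v = √(μ/r) = √(1.267×10¹⁷ / 7.976×10⁷) = √(1.588×10⁹) = 39850 m/s.
That is 39.85 km/s.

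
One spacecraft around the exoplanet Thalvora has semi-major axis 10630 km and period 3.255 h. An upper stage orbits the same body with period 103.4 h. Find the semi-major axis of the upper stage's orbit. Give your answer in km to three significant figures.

a₂ ≈ 1.07×10⁵ km

Kepler's third law: a³ ∝ T², so a₂ = a₁ (T₂/T₁)^(2/3).
T₂/T₁ = 31.77, (T₂/T₁)^(2/3) = 10.03.
a₂ = 10630 × 10.03 = 1.066×10⁵ km.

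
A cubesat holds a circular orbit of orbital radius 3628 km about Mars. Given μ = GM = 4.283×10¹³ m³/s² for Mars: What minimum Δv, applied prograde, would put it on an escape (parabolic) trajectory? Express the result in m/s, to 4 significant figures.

r = 3628 km = 3.628×10⁶ m.
Circular speed v_c = √(μ/r) = 3436 m/s.
Escape speed v_esc = √(2μ/r) = √2 × v_c = 4859 m/s.
Δv = v_esc − v_c = 1423 m/s.

Δv ≈ 1423 m/s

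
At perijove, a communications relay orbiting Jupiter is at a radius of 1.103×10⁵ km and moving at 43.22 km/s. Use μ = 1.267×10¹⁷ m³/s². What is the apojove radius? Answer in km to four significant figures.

apojove radius ≈ 4.798×10⁵ km

r_p = 1.103×10⁸ m.
Specific energy ε = v²/2 − μ/r = -2.147×10⁸ J/kg, so a = −μ/(2ε) = 2.951×10⁸ m.
The apsides satisfy r_p + r_a = 2a, so the apojove radius is 2a − r_p = 4.798×10⁸ m = 4.7982×10⁵ km.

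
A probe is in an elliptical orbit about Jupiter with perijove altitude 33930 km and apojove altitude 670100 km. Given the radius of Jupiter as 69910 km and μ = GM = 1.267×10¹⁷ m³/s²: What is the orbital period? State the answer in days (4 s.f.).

T ≈ 1.771 days

r_p = 69910 + 33930 = 103840 km = 1.0384×10⁸ m.
r_a = 69910 + 670100 = 740010 km = 7.4001×10⁸ m.
Semi-major axis a = (r_p + r_a)/2 = (1.0384×10⁵ + 7.4001×10⁵)/2 = 4.2192×10⁵ km = 4.219×10⁸ m.
By Kepler's third law T = 2π√(a³/μ) = 2π × 2.435×10⁴ = 1.530×10⁵ s.
= 1.771 days.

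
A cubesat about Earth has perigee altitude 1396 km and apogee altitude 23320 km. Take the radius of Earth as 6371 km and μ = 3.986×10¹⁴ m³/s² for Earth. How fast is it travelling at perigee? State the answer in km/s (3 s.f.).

r_p = 6371 + 1396 = 7767.0 km = 7.7670×10⁶ m.
r_a = 6371 + 23320 = 29691 km = 2.9691×10⁷ m.
Semi-major axis a = (r_p + r_a)/2 = 18729 km = 1.873×10⁷ m.
Vis-viva: v² = μ(2/r − 1/a) = 3.986×10¹⁴ × (2.575×10⁻⁷ − 5.339×10⁻⁸) = 8.136×10⁷ m²/s².
v = 9020 m/s = 9.020 km/s.

v ≈ 9.02 km/s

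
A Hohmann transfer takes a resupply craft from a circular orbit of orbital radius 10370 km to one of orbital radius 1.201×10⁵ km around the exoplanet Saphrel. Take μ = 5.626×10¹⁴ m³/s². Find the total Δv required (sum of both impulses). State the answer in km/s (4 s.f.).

r₁ = 10370 km = 1.037×10⁷ m.
r₂ = 1.201×10⁵ km = 1.201×10⁸ m.
Transfer ellipse a_t = (r₁ + r₂)/2 = 6.524×10⁷ m.
At r₁: circular v_c1 = √(μ/r₁) = 7366 m/s; transfer-periapsis v_p = √[μ(2/r₁ − 1/a_t)] = 9994 m/s.
Δv₁ = v_p − v_c1 = 2628 m/s.
At r₂: circular v_c2 = √(μ/r₂) = 2164 m/s; transfer-apoapsis v_a = √[μ(2/r₂ − 1/a_t)] = 862.9 m/s.
Δv₂ = v_c2 − v_a = 1301 m/s.
Total Δv = Δv₁ + Δv₂ = 3930 m/s = 3.930 km/s.

Δv_total ≈ 3.930 km/s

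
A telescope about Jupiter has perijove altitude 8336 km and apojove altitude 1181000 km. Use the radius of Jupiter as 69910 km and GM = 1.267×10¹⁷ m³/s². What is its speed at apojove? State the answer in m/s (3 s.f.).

v ≈ 3450 m/s

r_p = 69910 + 8336 = 78246 km = 7.8246×10⁷ m.
r_a = 69910 + 1181000 = 1250900 km = 1.2509×10⁹ m.
Semi-major axis a = (r_p + r_a)/2 = 6.6458×10⁵ km = 6.646×10⁸ m.
Vis-viva: v² = μ(2/r − 1/a) = 1.267×10¹⁷ × (1.599×10⁻⁹ − 1.505×10⁻⁹) = 1.193×10⁷ m²/s².
v = 3453 m/s.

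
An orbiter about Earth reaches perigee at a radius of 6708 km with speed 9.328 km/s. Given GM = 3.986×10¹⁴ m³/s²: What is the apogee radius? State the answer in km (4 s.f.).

r_p = 6.708×10⁶ m.
Specific energy ε = v²/2 − μ/r = -1.592×10⁷ J/kg, so a = −μ/(2ε) = 1.252×10⁷ m.
The apsides satisfy r_p + r_a = 2a, so the apogee radius is 2a − r_p = 1.834×10⁷ m = 18336 km.

apogee radius ≈ 18340 km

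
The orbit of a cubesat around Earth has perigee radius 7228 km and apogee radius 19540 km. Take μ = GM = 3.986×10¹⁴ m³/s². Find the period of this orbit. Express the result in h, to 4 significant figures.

Semi-major axis a = (r_p + r_a)/2 = (7228.0 + 19540)/2 = 13384 km = 1.338×10⁷ m.
By Kepler's third law T = 2π√(a³/μ) = 2π × 2.453×10³ = 1.541×10⁴ s.
= 4.280 h.

T ≈ 4.280 h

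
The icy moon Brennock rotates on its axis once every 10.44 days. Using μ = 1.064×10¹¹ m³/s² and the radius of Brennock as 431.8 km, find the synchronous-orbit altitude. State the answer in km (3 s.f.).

T = 10.44 days = 9.020×10⁵ s.
A synchronous orbit has period T, so by Kepler's third law a = (μT²/4π²)^(1/3).
μT²/4π² = 1.064×10¹¹ × (9.020×10⁵)² / 39.48 = 2.193×10²¹ m³.
a = 1.299×10⁷ m = 12992 km.
Altitude h = a − R = 12992 − 431.8 = 12560 km.

h_sync ≈ 12600 km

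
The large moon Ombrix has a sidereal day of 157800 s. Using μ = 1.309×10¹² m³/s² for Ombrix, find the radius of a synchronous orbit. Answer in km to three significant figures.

r_sync ≈ 9380 km

A synchronous orbit has period T, so by Kepler's third law a = (μT²/4π²)^(1/3).
μT²/4π² = 1.309×10¹² × (1.578×10⁵)² / 39.48 = 8.256×10²⁰ m³.
a = 9.381×10⁶ m = 9381.3 km.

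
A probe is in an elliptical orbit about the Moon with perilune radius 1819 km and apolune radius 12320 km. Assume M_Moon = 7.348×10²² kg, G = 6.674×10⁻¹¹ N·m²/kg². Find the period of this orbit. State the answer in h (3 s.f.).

T ≈ 14.8 h

μ = GM = 6.674×10⁻¹¹ × 7.348×10²² = 4.904×10¹² m³/s².
Semi-major axis a = (r_p + r_a)/2 = (1819.0 + 12320)/2 = 7069.5 km = 7.070×10⁶ m.
By Kepler's third law T = 2π√(a³/μ) = 2π × 8.488×10³ = 5.333×10⁴ s.
= 14.81 h.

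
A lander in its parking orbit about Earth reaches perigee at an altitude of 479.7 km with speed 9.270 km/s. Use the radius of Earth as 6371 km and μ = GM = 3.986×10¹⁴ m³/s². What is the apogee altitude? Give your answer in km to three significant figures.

apogee altitude ≈ 13000 km

r_p = 6371 + 479.7 = 6850.7 km = 6.851×10⁶ m.
Specific energy ε = v²/2 − μ/r = -1.522×10⁷ J/kg, so a = −μ/(2ε) = 1.310×10⁷ m.
The apsides satisfy r_p + r_a = 2a, so the apogee radius is 2a − r_p = 1.934×10⁷ m = 19343 km.
Apogee altitude = 19343 − 6371 = 12972 km.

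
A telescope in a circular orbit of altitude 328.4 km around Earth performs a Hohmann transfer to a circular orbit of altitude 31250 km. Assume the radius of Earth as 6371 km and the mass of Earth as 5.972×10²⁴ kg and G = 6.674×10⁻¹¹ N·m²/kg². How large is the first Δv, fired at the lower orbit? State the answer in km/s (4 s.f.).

μ = GM = 6.674×10⁻¹¹ × 5.972×10²⁴ = 3.986×10¹⁴ m³/s².
r₁ = 6371 + 328.4 = 6699.4 km = 6.6994×10⁶ m.
r₂ = 6371 + 31250 = 37621 km = 3.7621×10⁷ m.
Transfer ellipse a_t = (r₁ + r₂)/2 = 2.216×10⁷ m.
At r₁: circular v_c1 = √(μ/r₁) = 7713 m/s; transfer-perigee v_p = √[μ(2/r₁ − 1/a_t)] = 10050 m/s.
Δv₁ = v_p − v_c1 = 2337 m/s.
= 2.337 km/s.

Δv ≈ 2.337 km/s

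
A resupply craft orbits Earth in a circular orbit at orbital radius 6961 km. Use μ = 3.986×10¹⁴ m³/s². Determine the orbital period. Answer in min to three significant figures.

T ≈ 96.3 min

r = 6961 km = 6.961×10⁶ m.
Kepler's third law: T = 2π√(r³/μ) = 2π√((6.961×10⁶)³ / 3.986×10¹⁴).
r³/μ = 8.462×10⁵ s², so T = 2π × 9.199×10² = 5.780×10³ s.
Converting: 5.780×10³ s ÷ 60.00 = 96.33 min.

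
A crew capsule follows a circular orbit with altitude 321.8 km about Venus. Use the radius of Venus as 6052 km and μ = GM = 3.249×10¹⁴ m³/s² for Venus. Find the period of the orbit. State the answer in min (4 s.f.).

T ≈ 93.49 min

r = 6052 + 321.8 = 6373.8 km = 6.3738×10⁶ m.
Kepler's third law: T = 2π√(r³/μ) = 2π√((6.374×10⁶)³ / 3.249×10¹⁴).
r³/μ = 7.970×10⁵ s², so T = 2π × 8.927×10² = 5.609×10³ s.
Converting: 5.609×10³ s ÷ 60.00 = 93.49 min.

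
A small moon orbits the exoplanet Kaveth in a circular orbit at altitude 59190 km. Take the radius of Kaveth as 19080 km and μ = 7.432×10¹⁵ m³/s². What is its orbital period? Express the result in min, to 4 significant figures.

r = 19080 + 59190 = 78270 km = 7.8270×10⁷ m.
Kepler's third law: T = 2π√(r³/μ) = 2π√((7.827×10⁷)³ / 7.432×10¹⁵).
r³/μ = 6.452×10⁷ s², so T = 2π × 8.032×10³ = 5.047×10⁴ s.
Converting: 5.047×10⁴ s ÷ 60.00 = 841.1 min.

T ≈ 841.1 min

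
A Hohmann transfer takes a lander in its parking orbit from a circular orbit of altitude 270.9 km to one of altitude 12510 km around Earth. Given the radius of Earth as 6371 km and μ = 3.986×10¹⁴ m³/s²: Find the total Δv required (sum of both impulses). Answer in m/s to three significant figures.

r₁ = 6371 + 270.9 = 6641.9 km = 6.6419×10⁶ m.
r₂ = 6371 + 12510 = 18881 km = 1.8881×10⁷ m.
Transfer ellipse a_t = (r₁ + r₂)/2 = 1.276×10⁷ m.
At r₁: circular v_c1 = √(μ/r₁) = 7747 m/s; transfer-perigee v_p = √[μ(2/r₁ − 1/a_t)] = 9423 m/s.
Δv₁ = v_p − v_c1 = 1676 m/s.
At r₂: circular v_c2 = √(μ/r₂) = 4595 m/s; transfer-apogee v_a = √[μ(2/r₂ − 1/a_t)] = 3315 m/s.
Δv₂ = v_c2 − v_a = 1280 m/s.
Total Δv = Δv₁ + Δv₂ = 2956 m/s.

Δv_total ≈ 2960 m/s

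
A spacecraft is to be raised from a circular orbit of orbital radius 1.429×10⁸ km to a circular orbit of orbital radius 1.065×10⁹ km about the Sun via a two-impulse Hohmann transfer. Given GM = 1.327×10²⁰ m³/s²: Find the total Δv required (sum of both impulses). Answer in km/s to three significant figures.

Δv_total ≈ 15.7 km/s

r₁ = 1.429×10⁸ km = 1.429×10¹¹ m.
r₂ = 1.065×10⁹ km = 1.065×10¹² m.
Transfer ellipse a_t = (r₁ + r₂)/2 = 6.040×10¹¹ m.
At r₁: circular v_c1 = √(μ/r₁) = 30470 m/s; transfer-perihelion v_p = √[μ(2/r₁ − 1/a_t)] = 40470 m/s.
Δv₁ = v_p − v_c1 = 9993 m/s.
At r₂: circular v_c2 = √(μ/r₂) = 11160 m/s; transfer-aphelion v_a = √[μ(2/r₂ − 1/a_t)] = 5430 m/s.
Δv₂ = v_c2 − v_a = 5733 m/s.
Total Δv = Δv₁ + Δv₂ = 15730 m/s = 15.73 km/s.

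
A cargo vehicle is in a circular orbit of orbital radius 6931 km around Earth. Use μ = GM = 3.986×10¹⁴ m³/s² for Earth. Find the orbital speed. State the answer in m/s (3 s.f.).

r = 6931 km = 6.931×10⁶ m.
For a circular orbit v = √(μ/r) = √(3.986×10¹⁴ / 6.931×10⁶) = √(5.751×10⁷) = 7584 m/s.

v ≈ 7580 m/s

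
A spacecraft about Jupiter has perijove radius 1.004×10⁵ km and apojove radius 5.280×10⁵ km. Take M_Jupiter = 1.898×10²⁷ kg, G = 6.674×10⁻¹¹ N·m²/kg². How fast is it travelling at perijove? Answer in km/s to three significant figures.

μ = GM = 6.674×10⁻¹¹ × 1.898×10²⁷ = 1.267×10¹⁷ m³/s².
Semi-major axis a = (r_p + r_a)/2 = 3.1420×10⁵ km = 3.142×10⁸ m.
Vis-viva: v² = μ(2/r − 1/a) = 1.267×10¹⁷ × (1.992×10⁻⁸ − 3.183×10⁻⁹) = 2.120×10⁹ m²/s².
v = 46050 m/s = 46.05 km/s.

v ≈ 46.0 km/s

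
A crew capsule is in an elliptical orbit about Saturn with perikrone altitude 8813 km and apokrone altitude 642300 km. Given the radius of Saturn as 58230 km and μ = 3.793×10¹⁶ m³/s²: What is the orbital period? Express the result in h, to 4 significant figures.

r_p = 58230 + 8813 = 67043 km = 6.7043×10⁷ m.
r_a = 58230 + 642300 = 700530 km = 7.0053×10⁸ m.
Semi-major axis a = (r_p + r_a)/2 = (67043 + 7.0053×10⁵)/2 = 3.8379×10⁵ km = 3.838×10⁸ m.
By Kepler's third law T = 2π√(a³/μ) = 2π × 3.860×10⁴ = 2.426×10⁵ s.
= 67.38 h.

T ≈ 67.38 h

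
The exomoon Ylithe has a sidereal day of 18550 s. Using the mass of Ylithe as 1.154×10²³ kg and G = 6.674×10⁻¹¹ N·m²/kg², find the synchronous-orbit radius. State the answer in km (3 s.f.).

r_sync ≈ 4060 km

μ = GM = 6.674×10⁻¹¹ × 1.154×10²³ = 7.702×10¹² m³/s².
A synchronous orbit has period T, so by Kepler's third law a = (μT²/4π²)^(1/3).
μT²/4π² = 7.702×10¹² × (1.855×10⁴)² / 39.48 = 6.713×10¹⁹ m³.
a = 4.064×10⁶ m = 4064.2 km.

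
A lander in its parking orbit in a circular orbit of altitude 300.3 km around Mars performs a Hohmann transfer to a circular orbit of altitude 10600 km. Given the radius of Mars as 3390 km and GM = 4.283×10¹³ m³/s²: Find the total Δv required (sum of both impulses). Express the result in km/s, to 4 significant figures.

Δv_total ≈ 1.498 km/s

r₁ = 3390 + 300.3 = 3690.3 km = 3.6903×10⁶ m.
r₂ = 3390 + 10600 = 13990 km = 1.3990×10⁷ m.
Transfer ellipse a_t = (r₁ + r₂)/2 = 8.840×10⁶ m.
At r₁: circular v_c1 = √(μ/r₁) = 3407 m/s; transfer-periapsis v_p = √[μ(2/r₁ − 1/a_t)] = 4286 m/s.
Δv₁ = v_p − v_c1 = 878.9 m/s.
At r₂: circular v_c2 = √(μ/r₂) = 1750 m/s; transfer-apoapsis v_a = √[μ(2/r₂ − 1/a_t)] = 1130 m/s.
Δv₂ = v_c2 − v_a = 619.2 m/s.
Total Δv = Δv₁ + Δv₂ = 1498 m/s = 1.498 km/s.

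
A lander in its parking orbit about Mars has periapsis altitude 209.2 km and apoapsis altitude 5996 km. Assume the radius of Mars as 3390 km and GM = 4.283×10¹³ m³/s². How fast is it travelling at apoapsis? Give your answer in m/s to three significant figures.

v ≈ 1590 m/s

r_p = 3390 + 209.2 = 3599.2 km = 3.5992×10⁶ m.
r_a = 3390 + 5996 = 9386.0 km = 9.3860×10⁶ m.
Semi-major axis a = (r_p + r_a)/2 = 6492.6 km = 6.493×10⁶ m.
Vis-viva: v² = μ(2/r − 1/a) = 4.283×10¹³ × (2.131×10⁻⁷ − 1.540×10⁻⁷) = 2.530×10⁶ m²/s².
v = 1590 m/s.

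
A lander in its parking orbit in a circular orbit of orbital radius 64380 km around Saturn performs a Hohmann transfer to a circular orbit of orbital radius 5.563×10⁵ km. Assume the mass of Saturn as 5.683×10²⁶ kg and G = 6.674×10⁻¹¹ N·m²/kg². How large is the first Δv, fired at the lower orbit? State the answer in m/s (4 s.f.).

Δv ≈ 8225 m/s

μ = GM = 6.674×10⁻¹¹ × 5.683×10²⁶ = 3.793×10¹⁶ m³/s².
r₁ = 64380 km = 6.438×10⁷ m.
r₂ = 5.563×10⁵ km = 5.563×10⁸ m.
Transfer ellipse a_t = (r₁ + r₂)/2 = 3.103×10⁸ m.
At r₁: circular v_c1 = √(μ/r₁) = 24270 m/s; transfer-perikrone v_p = √[μ(2/r₁ − 1/a_t)] = 32500 m/s.
Δv₁ = v_p − v_c1 = 8225 m/s.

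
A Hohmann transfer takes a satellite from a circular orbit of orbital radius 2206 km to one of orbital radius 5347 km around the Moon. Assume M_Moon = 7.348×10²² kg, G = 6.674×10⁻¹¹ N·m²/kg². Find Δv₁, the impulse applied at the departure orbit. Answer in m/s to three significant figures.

μ = GM = 6.674×10⁻¹¹ × 7.348×10²² = 4.904×10¹² m³/s².
r₁ = 2206 km = 2.206×10⁶ m.
r₂ = 5347 km = 5.347×10⁶ m.
Transfer ellipse a_t = (r₁ + r₂)/2 = 3.776×10⁶ m.
At r₁: circular v_c1 = √(μ/r₁) = 1491 m/s; transfer-perilune v_p = √[μ(2/r₁ − 1/a_t)] = 1774 m/s.
Δv₁ = v_p − v_c1 = 283.1 m/s.

Δv ≈ 283 m/s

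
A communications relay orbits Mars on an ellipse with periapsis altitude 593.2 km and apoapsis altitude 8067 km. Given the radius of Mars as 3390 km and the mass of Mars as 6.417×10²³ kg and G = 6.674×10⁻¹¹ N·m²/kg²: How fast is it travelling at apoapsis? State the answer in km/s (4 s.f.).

v ≈ 1.389 km/s

μ = GM = 6.674×10⁻¹¹ × 6.417×10²³ = 4.283×10¹³ m³/s².
r_p = 3390 + 593.2 = 3983.2 km = 3.9832×10⁶ m.
r_a = 3390 + 8067 = 11457 km = 1.1457×10⁷ m.
Semi-major axis a = (r_p + r_a)/2 = 7720.1 km = 7.720×10⁶ m.
Vis-viva: v² = μ(2/r − 1/a) = 4.283×10¹³ × (1.746×10⁻⁷ − 1.295×10⁻⁷) = 1.929×10⁶ m²/s².
v = 1389 m/s = 1.389 km/s.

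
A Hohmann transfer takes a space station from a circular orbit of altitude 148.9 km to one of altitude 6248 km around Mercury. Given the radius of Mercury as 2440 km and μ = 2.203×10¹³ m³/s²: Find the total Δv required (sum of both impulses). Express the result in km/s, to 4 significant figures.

r₁ = 2440 + 148.9 = 2588.9 km = 2.5889×10⁶ m.
r₂ = 2440 + 6248 = 8688.0 km = 8.6880×10⁶ m.
Transfer ellipse a_t = (r₁ + r₂)/2 = 5.638×10⁶ m.
At r₁: circular v_c1 = √(μ/r₁) = 2917 m/s; transfer-periherm v_p = √[μ(2/r₁ − 1/a_t)] = 3621 m/s.
Δv₁ = v_p − v_c1 = 703.9 m/s.
At r₂: circular v_c2 = √(μ/r₂) = 1592 m/s; transfer-apoherm v_a = √[μ(2/r₂ − 1/a_t)] = 1079 m/s.
Δv₂ = v_c2 − v_a = 513.4 m/s.
Total Δv = Δv₁ + Δv₂ = 1217 m/s = 1.217 km/s.

Δv_total ≈ 1.217 km/s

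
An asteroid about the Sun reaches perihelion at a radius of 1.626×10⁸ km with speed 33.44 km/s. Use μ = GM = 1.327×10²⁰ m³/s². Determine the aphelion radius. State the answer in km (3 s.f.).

r_p = 1.626×10¹¹ m.
Specific energy ε = v²/2 − μ/r = -2.570×10⁸ J/kg, so a = −μ/(2ε) = 2.582×10¹¹ m.
The apsides satisfy r_p + r_a = 2a, so the aphelion radius is 2a − r_p = 3.537×10¹¹ m = 3.5375×10⁸ km.

aphelion radius ≈ 3.54×10⁸ km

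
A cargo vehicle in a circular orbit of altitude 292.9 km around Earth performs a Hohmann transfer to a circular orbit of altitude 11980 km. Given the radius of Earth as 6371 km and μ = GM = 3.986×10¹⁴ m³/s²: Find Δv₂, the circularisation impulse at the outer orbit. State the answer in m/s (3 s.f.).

r₁ = 6371 + 292.9 = 6663.9 km = 6.6639×10⁶ m.
r₂ = 6371 + 11980 = 18351 km = 1.8351×10⁷ m.
Transfer ellipse a_t = (r₁ + r₂)/2 = 1.251×10⁷ m.
At r₁: circular v_c1 = √(μ/r₁) = 7734 m/s; transfer-perigee v_p = √[μ(2/r₁ − 1/a_t)] = 9368 m/s.
At r₂: circular v_c2 = √(μ/r₂) = 4661 m/s; transfer-apogee v_a = √[μ(2/r₂ − 1/a_t)] = 3402 m/s.
Δv₂ = v_c2 − v_a = 1259 m/s.

Δv ≈ 1260 m/s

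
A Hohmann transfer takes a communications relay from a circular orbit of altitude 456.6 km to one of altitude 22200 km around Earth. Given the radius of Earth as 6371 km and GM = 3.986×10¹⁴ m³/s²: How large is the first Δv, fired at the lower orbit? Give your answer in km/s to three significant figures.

Δv ≈ 2.07 km/s

r₁ = 6371 + 456.6 = 6827.6 km = 6.8276×10⁶ m.
r₂ = 6371 + 22200 = 28571 km = 2.8571×10⁷ m.
Transfer ellipse a_t = (r₁ + r₂)/2 = 1.770×10⁷ m.
At r₁: circular v_c1 = √(μ/r₁) = 7641 m/s; transfer-perigee v_p = √[μ(2/r₁ − 1/a_t)] = 9708 m/s.
Δv₁ = v_p − v_c1 = 2067 m/s.
= 2.067 km/s.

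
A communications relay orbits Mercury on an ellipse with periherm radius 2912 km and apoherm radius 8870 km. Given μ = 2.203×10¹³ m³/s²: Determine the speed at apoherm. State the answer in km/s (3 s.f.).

v ≈ 1.11 km/s

Semi-major axis a = (r_p + r_a)/2 = 5891.0 km = 5.891×10⁶ m.
Vis-viva: v² = μ(2/r − 1/a) = 2.203×10¹³ × (2.255×10⁻⁷ − 1.698×10⁻⁷) = 1.228×10⁶ m²/s².
v = 1108 m/s = 1.108 km/s.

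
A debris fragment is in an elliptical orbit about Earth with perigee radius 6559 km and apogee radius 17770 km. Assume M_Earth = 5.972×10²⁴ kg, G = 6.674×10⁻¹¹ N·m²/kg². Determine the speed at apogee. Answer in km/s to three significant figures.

μ = GM = 6.674×10⁻¹¹ × 5.972×10²⁴ = 3.986×10¹⁴ m³/s².
Semi-major axis a = (r_p + r_a)/2 = 12164 km = 1.216×10⁷ m.
Vis-viva: v² = μ(2/r − 1/a) = 3.986×10¹⁴ × (1.125×10⁻⁷ − 8.221×10⁻⁸) = 1.209×10⁷ m²/s².
v = 3478 m/s = 3.478 km/s.

v ≈ 3.48 km/s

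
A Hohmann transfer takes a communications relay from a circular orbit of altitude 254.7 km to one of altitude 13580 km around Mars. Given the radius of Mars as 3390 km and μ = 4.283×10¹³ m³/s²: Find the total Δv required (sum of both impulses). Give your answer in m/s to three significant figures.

r₁ = 3390 + 254.7 = 3644.7 km = 3.6447×10⁶ m.
r₂ = 3390 + 13580 = 16970 km = 1.6970×10⁷ m.
Transfer ellipse a_t = (r₁ + r₂)/2 = 1.031×10⁷ m.
At r₁: circular v_c1 = √(μ/r₁) = 3428 m/s; transfer-periapsis v_p = √[μ(2/r₁ − 1/a_t)] = 4399 m/s.
Δv₁ = v_p − v_c1 = 970.5 m/s.
At r₂: circular v_c2 = √(μ/r₂) = 1589 m/s; transfer-apoapsis v_a = √[μ(2/r₂ − 1/a_t)] = 944.7 m/s.
Δv₂ = v_c2 − v_a = 644.0 m/s.
Total Δv = Δv₁ + Δv₂ = 1615 m/s.

Δv_total ≈ 1610 m/s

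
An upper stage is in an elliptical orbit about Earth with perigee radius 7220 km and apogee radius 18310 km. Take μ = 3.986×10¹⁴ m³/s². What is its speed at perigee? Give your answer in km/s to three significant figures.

Semi-major axis a = (r_p + r_a)/2 = 12765 km = 1.276×10⁷ m.
Vis-viva: v² = μ(2/r − 1/a) = 3.986×10¹⁴ × (2.770×10⁻⁷ − 7.834×10⁻⁸) = 7.919×10⁷ m²/s².
v = 8899 m/s = 8.899 km/s.

v ≈ 8.90 km/s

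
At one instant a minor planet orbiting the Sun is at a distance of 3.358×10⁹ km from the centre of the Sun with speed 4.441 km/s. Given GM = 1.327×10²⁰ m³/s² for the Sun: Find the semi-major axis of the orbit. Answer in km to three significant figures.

r = 3.358×10¹² m.
Specific orbital energy ε = v²/2 − μ/r = (4441)²/2 − 1.327×10²⁰/3.358×10¹² = -2.966×10⁷ J/kg.
Since ε = −μ/(2a), a = −μ/(2ε) = 2.237×10¹² m = 2.2373×10⁹ km.

a ≈ 2.24×10⁹ km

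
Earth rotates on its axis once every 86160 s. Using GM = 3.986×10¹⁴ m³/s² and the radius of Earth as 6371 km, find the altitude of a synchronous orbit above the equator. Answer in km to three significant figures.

h_sync ≈ 35800 km

A synchronous orbit has period T, so by Kepler's third law a = (μT²/4π²)^(1/3).
μT²/4π² = 3.986×10¹⁴ × (8.616×10⁴)² / 39.48 = 7.495×10²² m³.
a = 4.216×10⁷ m = 42163 km.
Altitude h = a − R = 42163 − 6371 = 35792 km.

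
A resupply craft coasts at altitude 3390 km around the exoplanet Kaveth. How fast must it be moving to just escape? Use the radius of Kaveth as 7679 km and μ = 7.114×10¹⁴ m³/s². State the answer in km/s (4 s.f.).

v_esc ≈ 11.34 km/s

r = 7679 + 3390 = 11069 km = 1.1069×10⁷ m.
Escape speed v_esc = √(2μ/r) = √(2 × 7.114×10¹⁴ / 1.107×10⁷) = √(1.285×10⁸) = 11340 m/s.
= 11.34 km/s.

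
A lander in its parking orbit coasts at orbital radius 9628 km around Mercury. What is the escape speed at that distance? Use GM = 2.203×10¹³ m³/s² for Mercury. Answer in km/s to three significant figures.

v_esc ≈ 2.14 km/s

r = 9628 km = 9.628×10⁶ m.
Escape speed v_esc = √(2μ/r) = √(2 × 2.203×10¹³ / 9.628×10⁶) = √(4.576×10⁶) = 2139 m/s.
= 2.139 km/s.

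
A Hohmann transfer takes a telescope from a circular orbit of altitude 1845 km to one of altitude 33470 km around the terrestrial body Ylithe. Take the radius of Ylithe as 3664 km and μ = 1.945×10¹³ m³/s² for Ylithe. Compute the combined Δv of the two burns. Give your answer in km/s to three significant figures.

r₁ = 3664 + 1845 = 5509.0 km = 5.5090×10⁶ m.
r₂ = 3664 + 33470 = 37134 km = 3.7134×10⁷ m.
Transfer ellipse a_t = (r₁ + r₂)/2 = 2.132×10⁷ m.
At r₁: circular v_c1 = √(μ/r₁) = 1879 m/s; transfer-periapsis v_p = √[μ(2/r₁ − 1/a_t)] = 2480 m/s.
Δv₁ = v_p − v_c1 = 600.7 m/s.
At r₂: circular v_c2 = √(μ/r₂) = 723.7 m/s; transfer-apoapsis v_a = √[μ(2/r₂ − 1/a_t)] = 367.9 m/s.
Δv₂ = v_c2 − v_a = 355.8 m/s.
Total Δv = Δv₁ + Δv₂ = 956.6 m/s = 0.9566 km/s.

Δv_total ≈ 0.957 km/s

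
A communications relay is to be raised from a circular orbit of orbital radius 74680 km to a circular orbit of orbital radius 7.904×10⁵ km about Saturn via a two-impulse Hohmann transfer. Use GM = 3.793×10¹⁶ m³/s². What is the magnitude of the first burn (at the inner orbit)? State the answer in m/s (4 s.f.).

Δv ≈ 7928 m/s

r₁ = 74680 km = 7.468×10⁷ m.
r₂ = 7.904×10⁵ km = 7.904×10⁸ m.
Transfer ellipse a_t = (r₁ + r₂)/2 = 4.325×10⁸ m.
At r₁: circular v_c1 = √(μ/r₁) = 22540 m/s; transfer-perikrone v_p = √[μ(2/r₁ − 1/a_t)] = 30460 m/s.
Δv₁ = v_p − v_c1 = 7928 m/s.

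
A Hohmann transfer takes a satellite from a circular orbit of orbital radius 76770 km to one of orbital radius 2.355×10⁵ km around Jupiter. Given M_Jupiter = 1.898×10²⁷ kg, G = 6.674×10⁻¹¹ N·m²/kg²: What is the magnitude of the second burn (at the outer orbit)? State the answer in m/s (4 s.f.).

μ = GM = 6.674×10⁻¹¹ × 1.898×10²⁷ = 1.267×10¹⁷ m³/s².
r₁ = 76770 km = 7.677×10⁷ m.
r₂ = 2.355×10⁵ km = 2.355×10⁸ m.
Transfer ellipse a_t = (r₁ + r₂)/2 = 1.561×10⁸ m.
At r₁: circular v_c1 = √(μ/r₁) = 40620 m/s; transfer-perijove v_p = √[μ(2/r₁ − 1/a_t)] = 49890 m/s.
At r₂: circular v_c2 = √(μ/r₂) = 23190 m/s; transfer-apojove v_a = √[μ(2/r₂ − 1/a_t)] = 16260 m/s.
Δv₂ = v_c2 − v_a = 6930 m/s.

Δv ≈ 6930 m/s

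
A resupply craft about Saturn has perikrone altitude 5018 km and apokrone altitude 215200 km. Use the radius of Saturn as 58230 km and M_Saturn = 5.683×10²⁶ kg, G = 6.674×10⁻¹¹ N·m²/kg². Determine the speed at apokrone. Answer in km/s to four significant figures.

v ≈ 7.219 km/s

μ = GM = 6.674×10⁻¹¹ × 5.683×10²⁶ = 3.793×10¹⁶ m³/s².
r_p = 58230 + 5018 = 63248 km = 6.3248×10⁷ m.
r_a = 58230 + 215200 = 273430 km = 2.7343×10⁸ m.
Semi-major axis a = (r_p + r_a)/2 = 1.6834×10⁵ km = 1.683×10⁸ m.
Vis-viva: v² = μ(2/r − 1/a) = 3.793×10¹⁶ × (7.314×10⁻⁹ − 5.940×10⁻⁹) = 5.212×10⁷ m²/s².
v = 7219 m/s = 7.219 km/s.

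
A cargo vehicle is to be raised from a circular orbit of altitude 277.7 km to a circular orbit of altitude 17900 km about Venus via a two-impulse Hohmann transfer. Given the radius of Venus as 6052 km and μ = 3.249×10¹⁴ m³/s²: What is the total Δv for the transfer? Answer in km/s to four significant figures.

r₁ = 6052 + 277.7 = 6329.7 km = 6.3297×10⁶ m.
r₂ = 6052 + 17900 = 23952 km = 2.3952×10⁷ m.
Transfer ellipse a_t = (r₁ + r₂)/2 = 1.514×10⁷ m.
At r₁: circular v_c1 = √(μ/r₁) = 7164 m/s; transfer-periapsis v_p = √[μ(2/r₁ − 1/a_t)] = 9011 m/s.
Δv₁ = v_p − v_c1 = 1847 m/s.
At r₂: circular v_c2 = √(μ/r₂) = 3683 m/s; transfer-apoapsis v_a = √[μ(2/r₂ − 1/a_t)] = 2381 m/s.
Δv₂ = v_c2 − v_a = 1302 m/s.
Total Δv = Δv₁ + Δv₂ = 3148 m/s = 3.148 km/s.

Δv_total ≈ 3.148 km/s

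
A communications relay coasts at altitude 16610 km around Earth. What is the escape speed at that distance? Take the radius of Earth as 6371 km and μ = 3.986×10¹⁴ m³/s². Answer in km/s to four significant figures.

r = 6371 + 16610 = 22981 km = 2.2981×10⁷ m.
Escape speed v_esc = √(2μ/r) = √(2 × 3.986×10¹⁴ / 2.298×10⁷) = √(3.469×10⁷) = 5890 m/s.
= 5.890 km/s.

v_esc ≈ 5.890 km/s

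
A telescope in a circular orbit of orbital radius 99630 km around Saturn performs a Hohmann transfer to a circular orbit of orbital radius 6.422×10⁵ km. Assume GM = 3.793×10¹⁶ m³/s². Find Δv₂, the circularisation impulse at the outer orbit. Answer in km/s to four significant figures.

Δv ≈ 3.702 km/s

r₁ = 99630 km = 9.963×10⁷ m.
r₂ = 6.422×10⁵ km = 6.422×10⁸ m.
Transfer ellipse a_t = (r₁ + r₂)/2 = 3.709×10⁸ m.
At r₁: circular v_c1 = √(μ/r₁) = 19510 m/s; transfer-perikrone v_p = √[μ(2/r₁ − 1/a_t)] = 25670 m/s.
At r₂: circular v_c2 = √(μ/r₂) = 7685 m/s; transfer-apokrone v_a = √[μ(2/r₂ − 1/a_t)] = 3983 m/s.
Δv₂ = v_c2 − v_a = 3702 m/s.
= 3.702 km/s.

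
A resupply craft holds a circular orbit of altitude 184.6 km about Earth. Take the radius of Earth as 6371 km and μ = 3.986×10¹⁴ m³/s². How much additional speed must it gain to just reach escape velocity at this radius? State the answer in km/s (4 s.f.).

Δv ≈ 3.230 km/s

r = 6371 + 184.6 = 6555.6 km = 6.5556×10⁶ m.
Circular speed v_c = √(μ/r) = 7798 m/s.
Escape speed v_esc = √(2μ/r) = √2 × v_c = 11030 m/s.
Δv = v_esc − v_c = 3230 m/s = 3.230 km/s.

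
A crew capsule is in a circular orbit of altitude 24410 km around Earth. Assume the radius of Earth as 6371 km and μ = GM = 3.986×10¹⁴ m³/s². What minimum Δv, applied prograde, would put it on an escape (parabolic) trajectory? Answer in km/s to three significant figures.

r = 6371 + 24410 = 30781 km = 3.0781×10⁷ m.
Circular speed v_c = √(μ/r) = 3599 m/s.
Escape speed v_esc = √(2μ/r) = √2 × v_c = 5089 m/s.
Δv = v_esc − v_c = 1491 m/s = 1.491 km/s.

Δv ≈ 1.49 km/s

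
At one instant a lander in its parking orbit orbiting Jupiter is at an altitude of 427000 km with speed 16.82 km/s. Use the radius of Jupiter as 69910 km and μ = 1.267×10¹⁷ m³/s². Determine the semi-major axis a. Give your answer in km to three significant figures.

r = 69910 + 427000 = 4.9691×10⁵ km = 4.969×10⁸ m.
Specific orbital energy ε = v²/2 − μ/r = (16820)²/2 − 1.267×10¹⁷/4.969×10⁸ = -1.135×10⁸ J/kg.
Since ε = −μ/(2a), a = −μ/(2ε) = 5.581×10⁸ m = 5.5805×10⁵ km.

a ≈ 5.58×10⁵ km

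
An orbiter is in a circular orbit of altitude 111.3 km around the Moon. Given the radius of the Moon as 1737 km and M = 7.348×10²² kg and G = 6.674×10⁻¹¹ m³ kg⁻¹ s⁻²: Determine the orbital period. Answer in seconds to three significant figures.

μ = GM = 6.674×10⁻¹¹ × 7.348×10²² = 4.904×10¹² m³/s².
r = 1737 + 111.3 = 1848.3 km = 1.8483×10⁶ m.
Kepler's third law: T = 2π√(r³/μ) = 2π√((1.848×10⁶)³ / 4.904×10¹²).
r³/μ = 1.288×10⁶ s², so T = 2π × 1.135×10³ = 7.130×10³ s.

T ≈ 7130 seconds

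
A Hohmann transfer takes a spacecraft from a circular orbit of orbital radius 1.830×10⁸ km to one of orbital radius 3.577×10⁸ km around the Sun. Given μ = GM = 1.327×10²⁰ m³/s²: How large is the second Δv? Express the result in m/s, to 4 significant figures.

r₁ = 1.830×10⁸ km = 1.830×10¹¹ m.
r₂ = 3.577×10⁸ km = 3.577×10¹¹ m.
Transfer ellipse a_t = (r₁ + r₂)/2 = 2.704×10¹¹ m.
At r₁: circular v_c1 = √(μ/r₁) = 26930 m/s; transfer-perihelion v_p = √[μ(2/r₁ − 1/a_t)] = 30970 m/s.
At r₂: circular v_c2 = √(μ/r₂) = 19260 m/s; transfer-aphelion v_a = √[μ(2/r₂ − 1/a_t)] = 15850 m/s.
Δv₂ = v_c2 − v_a = 3414 m/s.

Δv ≈ 3414 m/s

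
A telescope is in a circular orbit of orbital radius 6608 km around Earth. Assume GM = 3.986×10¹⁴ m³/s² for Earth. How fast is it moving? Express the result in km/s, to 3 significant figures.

v ≈ 7.77 km/s

r = 6608 km = 6.608×10⁶ m.
For a circular orbit v = √(μ/r) = √(3.986×10¹⁴ / 6.608×10⁶) = √(6.032×10⁷) = 7767 m/s.
That is 7.767 km/s.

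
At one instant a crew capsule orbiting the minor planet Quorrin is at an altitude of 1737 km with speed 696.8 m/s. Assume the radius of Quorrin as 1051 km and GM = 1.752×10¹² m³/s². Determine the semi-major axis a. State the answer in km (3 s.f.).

a ≈ 2270 km

r = 1051 + 1737 = 2788.0 km = 2.788×10⁶ m.
Specific orbital energy ε = v²/2 − μ/r = (696.8)²/2 − 1.752×10¹²/2.788×10⁶ = -3.856×10⁵ J/kg.
Since ε = −μ/(2a), a = −μ/(2ε) = 2.272×10⁶ m = 2271.5 km.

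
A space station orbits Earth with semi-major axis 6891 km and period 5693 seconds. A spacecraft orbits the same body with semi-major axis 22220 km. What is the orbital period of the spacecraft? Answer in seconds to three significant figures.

Kepler's third law: T² ∝ a³, so T₂ = T₁ (a₂/a₁)^(3/2).
a₂/a₁ = 3.224, (a₂/a₁)^(3/2) = 5.790.
T₂ = 5693 × 5.790 = 32960 seconds.

T₂ ≈ 33000 seconds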